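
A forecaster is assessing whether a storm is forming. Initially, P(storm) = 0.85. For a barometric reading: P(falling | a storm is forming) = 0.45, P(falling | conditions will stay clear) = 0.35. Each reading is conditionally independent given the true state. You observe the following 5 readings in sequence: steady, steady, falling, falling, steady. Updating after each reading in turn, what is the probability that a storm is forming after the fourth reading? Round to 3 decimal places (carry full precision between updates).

0.870

After 'steady': P(storm) = 0.55·0.8500 / (0.55·0.8500 + 0.65·0.1500) ≈ 0.8274
After 'steady': P(storm) = 0.55·0.8274 / (0.55·0.8274 + 0.65·0.1726) ≈ 0.8023
After 'falling': P(storm) = 0.45·0.8023 / (0.45·0.8023 + 0.35·0.1977) ≈ 0.8391
After 'falling': P(storm) = 0.45·0.8391 / (0.45·0.8391 + 0.35·0.1609) ≈ 0.8702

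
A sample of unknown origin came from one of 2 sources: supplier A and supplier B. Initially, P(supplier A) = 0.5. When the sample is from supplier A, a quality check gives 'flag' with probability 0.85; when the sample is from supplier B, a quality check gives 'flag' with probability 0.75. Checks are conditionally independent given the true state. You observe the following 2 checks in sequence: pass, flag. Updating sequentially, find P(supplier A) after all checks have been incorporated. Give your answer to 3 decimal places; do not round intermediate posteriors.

After 'pass': P(supplier A) = 0.15·0.5000 / (0.15·0.5000 + 0.25·0.5000) ≈ 0.3750
After 'flag': P(supplier A) = 0.85·0.3750 / (0.85·0.3750 + 0.75·0.6250) ≈ 0.4048

0.405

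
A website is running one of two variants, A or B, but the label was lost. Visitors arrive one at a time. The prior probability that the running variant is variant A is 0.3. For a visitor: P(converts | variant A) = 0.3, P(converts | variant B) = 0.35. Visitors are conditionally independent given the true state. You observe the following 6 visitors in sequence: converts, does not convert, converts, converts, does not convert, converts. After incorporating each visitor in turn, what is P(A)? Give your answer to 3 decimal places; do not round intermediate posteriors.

0.212

After 'converts': P(A) = 0.3·0.3000 / (0.3·0.3000 + 0.35·0.7000) ≈ 0.2687
After 'does not convert': P(A) = 0.7·0.2687 / (0.7·0.2687 + 0.65·0.7313) ≈ 0.2835
After 'converts': P(A) = 0.3·0.2835 / (0.3·0.2835 + 0.35·0.7165) ≈ 0.2532
After 'converts': P(A) = 0.3·0.2532 / (0.3·0.2532 + 0.35·0.7468) ≈ 0.2252
After 'does not convert': P(A) = 0.7·0.2252 / (0.7·0.2252 + 0.65·0.7748) ≈ 0.2384
After 'converts': P(A) = 0.3·0.2384 / (0.3·0.2384 + 0.35·0.7616) ≈ 0.2115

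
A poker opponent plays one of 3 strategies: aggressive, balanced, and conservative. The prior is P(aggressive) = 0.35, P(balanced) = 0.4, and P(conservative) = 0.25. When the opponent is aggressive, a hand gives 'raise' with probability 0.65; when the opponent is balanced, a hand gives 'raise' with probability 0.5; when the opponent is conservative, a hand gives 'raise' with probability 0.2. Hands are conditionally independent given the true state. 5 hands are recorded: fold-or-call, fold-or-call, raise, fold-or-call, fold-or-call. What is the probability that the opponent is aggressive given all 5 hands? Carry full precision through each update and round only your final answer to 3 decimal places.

0.094

After 'fold-or-call': normaliser = 0.35·0.3500 + 0.5·0.4000 + 0.8·0.2500; P(aggressive) ≈ 0.2344, P(balanced) ≈ 0.3828, P(conservative) ≈ 0.3828
After 'fold-or-call': normaliser = 0.35·0.2344 + 0.5·0.3828 + 0.8·0.3828; P(aggressive) ≈ 0.1416, P(balanced) ≈ 0.3302, P(conservative) ≈ 0.5283
After 'raise': normaliser = 0.65·0.1416 + 0.5·0.3302 + 0.2·0.5283; P(aggressive) ≈ 0.2537, P(balanced) ≈ 0.4551, P(conservative) ≈ 0.2913
After 'fold-or-call': normaliser = 0.35·0.2537 + 0.5·0.4551 + 0.8·0.2913; P(aggressive) ≈ 0.1616, P(balanced) ≈ 0.4142, P(conservative) ≈ 0.4242
After 'fold-or-call': normaliser = 0.35·0.1616 + 0.5·0.4142 + 0.8·0.4242; P(aggressive) ≈ 0.0938, P(balanced) ≈ 0.3435, P(conservative) ≈ 0.5627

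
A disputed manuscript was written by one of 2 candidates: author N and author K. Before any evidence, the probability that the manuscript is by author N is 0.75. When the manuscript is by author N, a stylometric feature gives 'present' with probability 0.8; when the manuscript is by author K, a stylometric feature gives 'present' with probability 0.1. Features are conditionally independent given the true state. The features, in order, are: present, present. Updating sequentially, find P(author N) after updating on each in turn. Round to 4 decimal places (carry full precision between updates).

After 'present': P(author N) = 0.8·0.7500 / (0.8·0.7500 + 0.1·0.2500) ≈ 0.9600
After 'present': P(author N) = 0.8·0.9600 / (0.8·0.9600 + 0.1·0.0400) ≈ 0.9948

0.9948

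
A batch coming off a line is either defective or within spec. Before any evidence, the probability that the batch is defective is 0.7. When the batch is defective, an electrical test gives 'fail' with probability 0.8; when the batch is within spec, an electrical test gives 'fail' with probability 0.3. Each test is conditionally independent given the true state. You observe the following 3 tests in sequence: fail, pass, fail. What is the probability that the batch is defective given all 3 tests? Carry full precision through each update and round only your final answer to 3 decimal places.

0.826

Each posterior becomes the prior for the next update.
After 'fail': P(defective) = 0.8·0.7000 / (0.8·0.7000 + 0.3·0.3000) ≈ 0.8615
After 'pass': P(defective) = 0.2·0.8615 / (0.2·0.8615 + 0.7·0.1385) ≈ 0.6400
After 'fail': P(defective) = 0.8·0.6400 / (0.8·0.6400 + 0.3·0.3600) ≈ 0.8258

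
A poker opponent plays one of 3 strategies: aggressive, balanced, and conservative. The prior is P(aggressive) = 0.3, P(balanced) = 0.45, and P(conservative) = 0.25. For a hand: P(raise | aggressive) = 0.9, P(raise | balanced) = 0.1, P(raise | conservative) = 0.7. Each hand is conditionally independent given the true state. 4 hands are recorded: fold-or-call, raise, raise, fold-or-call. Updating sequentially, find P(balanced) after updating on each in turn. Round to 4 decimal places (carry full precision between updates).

0.2132

After 'fold-or-call': normaliser = 0.1·0.3000 + 0.9·0.4500 + 0.3·0.2500; P(aggressive) ≈ 0.0588, P(balanced) ≈ 0.7941, P(conservative) ≈ 0.1471
After 'raise': normaliser = 0.9·0.0588 + 0.1·0.7941 + 0.7·0.1471; P(aggressive) ≈ 0.2250, P(balanced) ≈ 0.3375, P(conservative) ≈ 0.4375
After 'raise': normaliser = 0.9·0.2250 + 0.1·0.3375 + 0.7·0.4375; P(aggressive) ≈ 0.3733, P(balanced) ≈ 0.0622, P(conservative) ≈ 0.5645
After 'fold-or-call': normaliser = 0.1·0.3733 + 0.9·0.0622 + 0.3·0.5645; P(aggressive) ≈ 0.1421, P(balanced) ≈ 0.2132, P(conservative) ≈ 0.6447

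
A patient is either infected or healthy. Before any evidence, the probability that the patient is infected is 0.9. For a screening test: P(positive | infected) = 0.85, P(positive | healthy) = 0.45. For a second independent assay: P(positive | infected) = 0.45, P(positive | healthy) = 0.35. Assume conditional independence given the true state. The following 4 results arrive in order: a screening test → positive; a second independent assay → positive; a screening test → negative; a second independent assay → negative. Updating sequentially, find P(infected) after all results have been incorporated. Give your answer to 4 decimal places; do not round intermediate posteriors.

After a screening test='positive': P(infected) = 0.85·0.9000 / (0.85·0.9000 + 0.45·0.1000) ≈ 0.9444
After a second independent assay='positive': P(infected) = 0.45·0.9444 / (0.45·0.9444 + 0.35·0.0556) ≈ 0.9563
After a screening test='negative': P(infected) = 0.15·0.9563 / (0.15·0.9563 + 0.55·0.0437) ≈ 0.8563
After a second independent assay='negative': P(infected) = 0.55·0.8563 / (0.55·0.8563 + 0.65·0.1437) ≈ 0.8345

0.8345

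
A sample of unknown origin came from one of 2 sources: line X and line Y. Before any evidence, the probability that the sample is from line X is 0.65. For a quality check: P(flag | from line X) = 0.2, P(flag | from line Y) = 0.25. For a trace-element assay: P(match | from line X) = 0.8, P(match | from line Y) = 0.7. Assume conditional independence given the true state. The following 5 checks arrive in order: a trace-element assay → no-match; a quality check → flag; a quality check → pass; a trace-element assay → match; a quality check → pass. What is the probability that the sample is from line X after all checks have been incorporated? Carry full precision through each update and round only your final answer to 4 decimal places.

0.5629

After a trace-element assay='no-match': P(line X) = 0.2·0.6500 / (0.2·0.6500 + 0.3·0.3500) ≈ 0.5532
After a quality check='flag': P(line X) = 0.2·0.5532 / (0.2·0.5532 + 0.25·0.4468) ≈ 0.4976
After a quality check='pass': P(line X) = 0.8·0.4976 / (0.8·0.4976 + 0.75·0.5024) ≈ 0.5137
After a trace-element assay='match': P(line X) = 0.8·0.5137 / (0.8·0.5137 + 0.7·0.4863) ≈ 0.5470
After a quality check='pass': P(line X) = 0.8·0.5470 / (0.8·0.5470 + 0.75·0.4530) ≈ 0.5629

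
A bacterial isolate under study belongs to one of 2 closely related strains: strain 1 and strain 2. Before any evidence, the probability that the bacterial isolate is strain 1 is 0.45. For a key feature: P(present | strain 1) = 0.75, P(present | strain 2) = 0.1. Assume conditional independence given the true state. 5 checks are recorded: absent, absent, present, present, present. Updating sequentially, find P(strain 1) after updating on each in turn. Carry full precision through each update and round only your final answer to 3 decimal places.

0.964

Each posterior becomes the prior for the next update.
After 'absent': P(strain 1) = 0.25·0.4500 / (0.25·0.4500 + 0.9·0.5500) ≈ 0.1852
After 'absent': P(strain 1) = 0.25·0.1852 / (0.25·0.1852 + 0.9·0.8148) ≈ 0.0594
After 'present': P(strain 1) = 0.75·0.0594 / (0.75·0.0594 + 0.1·0.9406) ≈ 0.3213
After 'present': P(strain 1) = 0.75·0.3213 / (0.75·0.3213 + 0.1·0.6787) ≈ 0.7803
After 'present': P(strain 1) = 0.75·0.7803 / (0.75·0.7803 + 0.1·0.2197) ≈ 0.9638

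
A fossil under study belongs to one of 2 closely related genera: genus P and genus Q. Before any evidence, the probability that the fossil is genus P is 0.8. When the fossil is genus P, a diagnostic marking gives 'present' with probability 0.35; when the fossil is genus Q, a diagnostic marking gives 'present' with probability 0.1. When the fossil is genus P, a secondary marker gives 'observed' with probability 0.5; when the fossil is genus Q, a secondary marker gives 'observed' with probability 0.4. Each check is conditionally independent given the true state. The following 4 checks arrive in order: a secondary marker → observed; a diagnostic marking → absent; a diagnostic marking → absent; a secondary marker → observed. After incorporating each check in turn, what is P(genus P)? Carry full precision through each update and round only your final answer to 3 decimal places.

After a secondary marker='observed': P(genus P) = 0.5·0.8000 / (0.5·0.8000 + 0.4·0.2000) ≈ 0.8333
After a diagnostic marking='absent': P(genus P) = 0.65·0.8333 / (0.65·0.8333 + 0.9·0.1667) ≈ 0.7831
After a diagnostic marking='absent': P(genus P) = 0.65·0.7831 / (0.65·0.7831 + 0.9·0.2169) ≈ 0.7228
After a secondary marker='observed': P(genus P) = 0.5·0.7228 / (0.5·0.7228 + 0.4·0.2772) ≈ 0.7653

0.765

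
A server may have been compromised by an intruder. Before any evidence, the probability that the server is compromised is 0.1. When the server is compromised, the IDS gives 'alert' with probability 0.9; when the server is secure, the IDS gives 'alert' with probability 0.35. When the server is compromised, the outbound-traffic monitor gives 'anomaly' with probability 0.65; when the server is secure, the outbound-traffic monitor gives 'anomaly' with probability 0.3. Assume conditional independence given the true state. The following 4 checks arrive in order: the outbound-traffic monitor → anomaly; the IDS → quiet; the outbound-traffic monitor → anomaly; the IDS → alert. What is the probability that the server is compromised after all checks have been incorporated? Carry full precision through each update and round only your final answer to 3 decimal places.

After the outbound-traffic monitor='anomaly': P(compromised) = 0.65·0.1000 / (0.65·0.1000 + 0.3·0.9000) ≈ 0.1940
After the IDS='quiet': P(compromised) = 0.1·0.1940 / (0.1·0.1940 + 0.65·0.8060) ≈ 0.0357
After the outbound-traffic monitor='anomaly': P(compromised) = 0.65·0.0357 / (0.65·0.0357 + 0.3·0.9643) ≈ 0.0743
After the IDS='alert': P(compromised) = 0.9·0.0743 / (0.9·0.0743 + 0.35·0.9257) ≈ 0.1711

0.171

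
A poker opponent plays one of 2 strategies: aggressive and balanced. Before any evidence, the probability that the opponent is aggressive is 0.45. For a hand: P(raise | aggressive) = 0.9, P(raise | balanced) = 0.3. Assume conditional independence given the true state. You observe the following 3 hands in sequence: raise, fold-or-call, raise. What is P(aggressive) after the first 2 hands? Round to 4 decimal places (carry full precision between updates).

After 'raise': P(aggressive) = 0.9·0.4500 / (0.9·0.4500 + 0.3·0.5500) ≈ 0.7105
After 'fold-or-call': P(aggressive) = 0.1·0.7105 / (0.1·0.7105 + 0.7·0.2895) ≈ 0.2596

0.2596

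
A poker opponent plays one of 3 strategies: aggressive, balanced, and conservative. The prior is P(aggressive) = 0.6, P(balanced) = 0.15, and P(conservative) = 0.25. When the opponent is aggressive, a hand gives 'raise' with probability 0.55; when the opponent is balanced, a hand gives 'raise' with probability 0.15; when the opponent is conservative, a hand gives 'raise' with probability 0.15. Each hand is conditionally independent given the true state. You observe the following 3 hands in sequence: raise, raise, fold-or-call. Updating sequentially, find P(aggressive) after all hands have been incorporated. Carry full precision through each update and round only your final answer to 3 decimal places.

0.914

After 'raise': normaliser = 0.55·0.6000 + 0.15·0.1500 + 0.15·0.2500; P(aggressive) ≈ 0.8462, P(balanced) ≈ 0.0577, P(conservative) ≈ 0.0962
After 'raise': normaliser = 0.55·0.8462 + 0.15·0.0577 + 0.15·0.0962; P(aggressive) ≈ 0.9528, P(balanced) ≈ 0.0177, P(conservative) ≈ 0.0295
After 'fold-or-call': normaliser = 0.45·0.9528 + 0.85·0.0177 + 0.85·0.0295; P(aggressive) ≈ 0.9144, P(balanced) ≈ 0.0321, P(conservative) ≈ 0.0535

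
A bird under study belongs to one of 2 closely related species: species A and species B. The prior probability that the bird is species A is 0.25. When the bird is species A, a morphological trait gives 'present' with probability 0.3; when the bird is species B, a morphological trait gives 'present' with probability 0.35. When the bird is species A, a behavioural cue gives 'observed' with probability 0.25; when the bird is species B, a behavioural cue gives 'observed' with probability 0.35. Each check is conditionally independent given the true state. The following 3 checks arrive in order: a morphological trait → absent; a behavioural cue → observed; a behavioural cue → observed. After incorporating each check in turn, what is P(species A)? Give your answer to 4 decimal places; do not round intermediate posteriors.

0.1548

Apply Bayes' rule sequentially, carrying P(species A) forward.
After a morphological trait='absent': P(species A) = 0.7·0.2500 / (0.7·0.2500 + 0.65·0.7500) ≈ 0.2642
After a behavioural cue='observed': P(species A) = 0.25·0.2642 / (0.25·0.2642 + 0.35·0.7358) ≈ 0.2041
After a behavioural cue='observed': P(species A) = 0.25·0.2041 / (0.25·0.2041 + 0.35·0.7959) ≈ 0.1548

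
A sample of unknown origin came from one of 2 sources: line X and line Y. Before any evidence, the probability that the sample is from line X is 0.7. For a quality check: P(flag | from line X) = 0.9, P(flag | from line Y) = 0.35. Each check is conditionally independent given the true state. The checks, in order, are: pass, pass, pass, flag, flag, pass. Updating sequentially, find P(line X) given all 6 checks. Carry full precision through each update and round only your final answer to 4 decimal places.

Apply Bayes' rule sequentially, carrying P(line X) forward.
After 'pass': P(line X) = 0.1·0.7000 / (0.1·0.7000 + 0.65·0.3000) ≈ 0.2642
After 'pass': P(line X) = 0.1·0.2642 / (0.1·0.2642 + 0.65·0.7358) ≈ 0.0523
After 'pass': P(line X) = 0.1·0.0523 / (0.1·0.0523 + 0.65·0.9477) ≈ 0.0084
After 'flag': P(line X) = 0.9·0.0084 / (0.9·0.0084 + 0.35·0.9916) ≈ 0.0214
After 'flag': P(line X) = 0.9·0.0214 / (0.9·0.0214 + 0.35·0.9786) ≈ 0.0532
After 'pass': P(line X) = 0.1·0.0532 / (0.1·0.0532 + 0.65·0.9468) ≈ 0.0086

0.0086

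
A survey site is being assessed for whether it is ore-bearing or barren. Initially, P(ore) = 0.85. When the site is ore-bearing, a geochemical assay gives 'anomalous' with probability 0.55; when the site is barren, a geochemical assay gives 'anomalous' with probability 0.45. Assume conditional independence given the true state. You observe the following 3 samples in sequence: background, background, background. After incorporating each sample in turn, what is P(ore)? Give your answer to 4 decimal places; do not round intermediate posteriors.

0.7563

After 'background': P(ore) = 0.45·0.8500 / (0.45·0.8500 + 0.55·0.1500) ≈ 0.8226
After 'background': P(ore) = 0.45·0.8226 / (0.45·0.8226 + 0.55·0.1774) ≈ 0.7914
After 'background': P(ore) = 0.45·0.7914 / (0.45·0.7914 + 0.55·0.2086) ≈ 0.7563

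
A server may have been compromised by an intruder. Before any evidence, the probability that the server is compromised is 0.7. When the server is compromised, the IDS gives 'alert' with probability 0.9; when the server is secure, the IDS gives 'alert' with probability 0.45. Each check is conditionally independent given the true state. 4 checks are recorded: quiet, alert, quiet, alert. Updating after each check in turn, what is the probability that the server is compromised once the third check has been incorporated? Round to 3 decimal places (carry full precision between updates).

0.134

After 'quiet': P(compromised) = 0.1·0.7000 / (0.1·0.7000 + 0.55·0.3000) ≈ 0.2979
After 'alert': P(compromised) = 0.9·0.2979 / (0.9·0.2979 + 0.45·0.7021) ≈ 0.4590
After 'quiet': P(compromised) = 0.1·0.4590 / (0.1·0.4590 + 0.55·0.5410) ≈ 0.1337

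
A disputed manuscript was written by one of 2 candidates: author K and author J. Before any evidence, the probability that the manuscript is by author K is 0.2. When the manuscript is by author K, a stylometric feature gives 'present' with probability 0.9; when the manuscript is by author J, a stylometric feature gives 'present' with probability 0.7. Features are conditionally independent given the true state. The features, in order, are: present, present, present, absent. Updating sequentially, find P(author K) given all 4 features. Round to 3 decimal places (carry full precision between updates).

After 'present': P(author K) = 0.9·0.2000 / (0.9·0.2000 + 0.7·0.8000) ≈ 0.2432
After 'present': P(author K) = 0.9·0.2432 / (0.9·0.2432 + 0.7·0.7568) ≈ 0.2924
After 'present': P(author K) = 0.9·0.2924 / (0.9·0.2924 + 0.7·0.7076) ≈ 0.3470
After 'absent': P(author K) = 0.1·0.3470 / (0.1·0.3470 + 0.3·0.6530) ≈ 0.1505

0.150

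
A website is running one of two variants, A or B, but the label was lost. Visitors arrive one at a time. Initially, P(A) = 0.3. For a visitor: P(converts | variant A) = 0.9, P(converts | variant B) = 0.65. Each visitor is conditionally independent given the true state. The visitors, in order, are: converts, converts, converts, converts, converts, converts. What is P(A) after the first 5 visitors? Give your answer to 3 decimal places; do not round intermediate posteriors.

Each posterior becomes the prior for the next update.
After 'converts': P(A) = 0.9·0.3000 / (0.9·0.3000 + 0.65·0.7000) ≈ 0.3724
After 'converts': P(A) = 0.9·0.3724 / (0.9·0.3724 + 0.65·0.6276) ≈ 0.4510
After 'converts': P(A) = 0.9·0.4510 / (0.9·0.4510 + 0.65·0.5490) ≈ 0.5322
After 'converts': P(A) = 0.9·0.5322 / (0.9·0.5322 + 0.65·0.4678) ≈ 0.6117
After 'converts': P(A) = 0.9·0.6117 / (0.9·0.6117 + 0.65·0.3883) ≈ 0.6856

0.686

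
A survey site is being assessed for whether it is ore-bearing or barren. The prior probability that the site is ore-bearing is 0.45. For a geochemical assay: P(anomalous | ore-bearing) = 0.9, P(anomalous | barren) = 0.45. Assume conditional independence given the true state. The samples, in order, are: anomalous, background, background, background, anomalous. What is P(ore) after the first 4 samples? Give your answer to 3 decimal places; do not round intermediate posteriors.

After 'anomalous': P(ore) = 0.9·0.4500 / (0.9·0.4500 + 0.45·0.5500) ≈ 0.6207
After 'background': P(ore) = 0.1·0.6207 / (0.1·0.6207 + 0.55·0.3793) ≈ 0.2293
After 'background': P(ore) = 0.1·0.2293 / (0.1·0.2293 + 0.55·0.7707) ≈ 0.0513
After 'background': P(ore) = 0.1·0.0513 / (0.1·0.0513 + 0.55·0.9487) ≈ 0.0097

0.010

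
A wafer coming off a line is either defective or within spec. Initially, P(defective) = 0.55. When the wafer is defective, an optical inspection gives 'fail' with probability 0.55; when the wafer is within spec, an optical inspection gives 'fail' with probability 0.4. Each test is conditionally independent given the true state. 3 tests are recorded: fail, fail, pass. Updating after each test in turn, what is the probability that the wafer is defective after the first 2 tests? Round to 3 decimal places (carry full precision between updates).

After 'fail': P(defective) = 0.55·0.5500 / (0.55·0.5500 + 0.4·0.4500) ≈ 0.6269
After 'fail': P(defective) = 0.55·0.6269 / (0.55·0.6269 + 0.4·0.3731) ≈ 0.6980

0.698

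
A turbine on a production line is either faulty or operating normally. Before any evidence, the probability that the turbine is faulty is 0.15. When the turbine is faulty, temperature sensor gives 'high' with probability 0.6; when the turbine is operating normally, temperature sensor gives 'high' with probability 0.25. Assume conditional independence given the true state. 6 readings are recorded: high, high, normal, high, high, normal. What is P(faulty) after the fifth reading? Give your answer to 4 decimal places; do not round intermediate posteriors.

0.7574

Apply Bayes' rule sequentially, carrying P(faulty) forward.
After 'high': P(faulty) = 0.6·0.1500 / (0.6·0.1500 + 0.25·0.8500) ≈ 0.2975
After 'high': P(faulty) = 0.6·0.2975 / (0.6·0.2975 + 0.25·0.7025) ≈ 0.5041
After 'normal': P(faulty) = 0.4·0.5041 / (0.4·0.5041 + 0.75·0.4959) ≈ 0.3515
After 'high': P(faulty) = 0.6·0.3515 / (0.6·0.3515 + 0.25·0.6485) ≈ 0.5654
After 'high': P(faulty) = 0.6·0.5654 / (0.6·0.5654 + 0.25·0.4346) ≈ 0.7574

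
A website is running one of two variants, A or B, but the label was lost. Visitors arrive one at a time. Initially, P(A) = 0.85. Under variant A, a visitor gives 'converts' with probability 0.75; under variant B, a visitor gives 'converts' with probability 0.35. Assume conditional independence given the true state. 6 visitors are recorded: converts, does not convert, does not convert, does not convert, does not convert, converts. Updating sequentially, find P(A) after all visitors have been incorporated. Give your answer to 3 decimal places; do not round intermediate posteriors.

After 'converts': P(A) = 0.75·0.8500 / (0.75·0.8500 + 0.35·0.1500) ≈ 0.9239
After 'does not convert': P(A) = 0.25·0.9239 / (0.25·0.9239 + 0.65·0.0761) ≈ 0.8236
After 'does not convert': P(A) = 0.25·0.8236 / (0.25·0.8236 + 0.65·0.1764) ≈ 0.6424
After 'does not convert': P(A) = 0.25·0.6424 / (0.25·0.6424 + 0.65·0.3576) ≈ 0.4086
After 'does not convert': P(A) = 0.25·0.4086 / (0.25·0.4086 + 0.65·0.5914) ≈ 0.2099
After 'converts': P(A) = 0.75·0.2099 / (0.75·0.2099 + 0.35·0.7901) ≈ 0.3628

0.363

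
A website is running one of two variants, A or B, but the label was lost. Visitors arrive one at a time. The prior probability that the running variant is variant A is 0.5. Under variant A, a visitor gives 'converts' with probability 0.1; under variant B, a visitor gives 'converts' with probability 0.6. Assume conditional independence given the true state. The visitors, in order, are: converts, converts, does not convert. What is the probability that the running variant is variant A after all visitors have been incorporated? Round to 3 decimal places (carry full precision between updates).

0.059

Each posterior becomes the prior for the next update.
After 'converts': P(A) = 0.1·0.5000 / (0.1·0.5000 + 0.6·0.5000) ≈ 0.1429
After 'converts': P(A) = 0.1·0.1429 / (0.1·0.1429 + 0.6·0.8571) ≈ 0.0270
After 'does not convert': P(A) = 0.9·0.0270 / (0.9·0.0270 + 0.4·0.9730) ≈ 0.0588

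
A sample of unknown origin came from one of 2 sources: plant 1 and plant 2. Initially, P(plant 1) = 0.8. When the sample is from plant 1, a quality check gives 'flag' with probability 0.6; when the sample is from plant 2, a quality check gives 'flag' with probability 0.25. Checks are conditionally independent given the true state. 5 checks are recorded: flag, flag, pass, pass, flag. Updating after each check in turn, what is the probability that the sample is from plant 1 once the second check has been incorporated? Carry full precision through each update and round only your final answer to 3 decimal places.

Each posterior becomes the prior for the next update.
After 'flag': P(plant 1) = 0.6·0.8000 / (0.6·0.8000 + 0.25·0.2000) ≈ 0.9057
After 'flag': P(plant 1) = 0.6·0.9057 / (0.6·0.9057 + 0.25·0.0943) ≈ 0.9584

0.958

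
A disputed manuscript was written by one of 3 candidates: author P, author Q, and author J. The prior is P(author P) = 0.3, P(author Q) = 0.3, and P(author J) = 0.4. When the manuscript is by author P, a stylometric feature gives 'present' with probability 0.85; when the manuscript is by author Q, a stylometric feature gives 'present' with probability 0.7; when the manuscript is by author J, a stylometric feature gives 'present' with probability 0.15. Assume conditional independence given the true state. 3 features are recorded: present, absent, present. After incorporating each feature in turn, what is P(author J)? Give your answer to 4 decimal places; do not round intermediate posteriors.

After 'present': normaliser = 0.85·0.3000 + 0.7·0.3000 + 0.15·0.4000; P(author P) ≈ 0.4857, P(author Q) ≈ 0.4000, P(author J) ≈ 0.1143
After 'absent': normaliser = 0.15·0.4857 + 0.3·0.4000 + 0.85·0.1143; P(author P) ≈ 0.2512, P(author Q) ≈ 0.4138, P(author J) ≈ 0.3350
After 'present': normaliser = 0.85·0.2512 + 0.7·0.4138 + 0.15·0.3350; P(author P) ≈ 0.3858, P(author Q) ≈ 0.5234, P(author J) ≈ 0.0908

0.0908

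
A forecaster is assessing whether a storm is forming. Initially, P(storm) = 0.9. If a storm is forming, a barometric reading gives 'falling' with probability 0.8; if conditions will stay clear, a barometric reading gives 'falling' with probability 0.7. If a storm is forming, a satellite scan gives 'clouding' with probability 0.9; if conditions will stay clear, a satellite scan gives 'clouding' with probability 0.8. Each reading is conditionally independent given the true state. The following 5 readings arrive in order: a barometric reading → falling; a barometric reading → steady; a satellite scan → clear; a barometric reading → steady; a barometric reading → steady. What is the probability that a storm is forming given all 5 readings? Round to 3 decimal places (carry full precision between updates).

0.604

After a barometric reading='falling': P(storm) = 0.8·0.9000 / (0.8·0.9000 + 0.7·0.1000) ≈ 0.9114
After a barometric reading='steady': P(storm) = 0.2·0.9114 / (0.2·0.9114 + 0.3·0.0886) ≈ 0.8727
After a satellite scan='clear': P(storm) = 0.1·0.8727 / (0.1·0.8727 + 0.2·0.1273) ≈ 0.7742
After a barometric reading='steady': P(storm) = 0.2·0.7742 / (0.2·0.7742 + 0.3·0.2258) ≈ 0.6957
After a barometric reading='steady': P(storm) = 0.2·0.6957 / (0.2·0.6957 + 0.3·0.3043) ≈ 0.6038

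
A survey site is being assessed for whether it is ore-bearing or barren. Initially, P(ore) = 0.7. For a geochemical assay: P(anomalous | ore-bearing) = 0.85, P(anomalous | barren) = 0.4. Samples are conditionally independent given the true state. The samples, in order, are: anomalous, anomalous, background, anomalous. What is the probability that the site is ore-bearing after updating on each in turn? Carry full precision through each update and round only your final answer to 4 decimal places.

0.8484

After 'anomalous': P(ore) = 0.85·0.7000 / (0.85·0.7000 + 0.4·0.3000) ≈ 0.8322
After 'anomalous': P(ore) = 0.85·0.8322 / (0.85·0.8322 + 0.4·0.1678) ≈ 0.9133
After 'background': P(ore) = 0.15·0.9133 / (0.15·0.9133 + 0.6·0.0867) ≈ 0.7248
After 'anomalous': P(ore) = 0.85·0.7248 / (0.85·0.7248 + 0.4·0.2752) ≈ 0.8484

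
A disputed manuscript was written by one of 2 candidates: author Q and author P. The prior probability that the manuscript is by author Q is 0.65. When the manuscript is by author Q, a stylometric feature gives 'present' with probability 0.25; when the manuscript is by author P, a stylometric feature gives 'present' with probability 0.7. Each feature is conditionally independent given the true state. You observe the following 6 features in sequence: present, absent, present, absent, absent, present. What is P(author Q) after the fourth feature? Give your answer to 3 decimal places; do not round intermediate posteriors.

Each posterior becomes the prior for the next update.
After 'present': P(author Q) = 0.25·0.6500 / (0.25·0.6500 + 0.7·0.3500) ≈ 0.3988
After 'absent': P(author Q) = 0.75·0.3988 / (0.75·0.3988 + 0.3·0.6012) ≈ 0.6238
After 'present': P(author Q) = 0.25·0.6238 / (0.25·0.6238 + 0.7·0.3762) ≈ 0.3719
After 'absent': P(author Q) = 0.75·0.3719 / (0.75·0.3719 + 0.3·0.6281) ≈ 0.5969

0.597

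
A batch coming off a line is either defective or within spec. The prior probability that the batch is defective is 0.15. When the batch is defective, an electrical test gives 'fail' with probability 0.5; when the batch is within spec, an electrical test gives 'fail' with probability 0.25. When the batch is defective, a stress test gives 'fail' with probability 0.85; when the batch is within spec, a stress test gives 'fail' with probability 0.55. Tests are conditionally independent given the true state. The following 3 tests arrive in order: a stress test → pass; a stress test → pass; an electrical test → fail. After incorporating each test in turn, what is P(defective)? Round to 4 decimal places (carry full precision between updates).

After a stress test='pass': P(defective) = 0.15·0.1500 / (0.15·0.1500 + 0.45·0.8500) ≈ 0.0556
After a stress test='pass': P(defective) = 0.15·0.0556 / (0.15·0.0556 + 0.45·0.9444) ≈ 0.0192
After an electrical test='fail': P(defective) = 0.5·0.0192 / (0.5·0.0192 + 0.25·0.9808) ≈ 0.0377

0.0377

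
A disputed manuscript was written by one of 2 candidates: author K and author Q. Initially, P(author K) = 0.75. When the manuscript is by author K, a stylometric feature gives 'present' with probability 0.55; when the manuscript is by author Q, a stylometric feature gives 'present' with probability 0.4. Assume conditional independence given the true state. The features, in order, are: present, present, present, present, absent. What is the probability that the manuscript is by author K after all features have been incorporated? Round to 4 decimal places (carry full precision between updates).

After 'present': P(author K) = 0.55·0.7500 / (0.55·0.7500 + 0.4·0.2500) ≈ 0.8049
After 'present': P(author K) = 0.55·0.8049 / (0.55·0.8049 + 0.4·0.1951) ≈ 0.8501
After 'present': P(author K) = 0.55·0.8501 / (0.55·0.8501 + 0.4·0.1499) ≈ 0.8863
After 'present': P(author K) = 0.55·0.8863 / (0.55·0.8863 + 0.4·0.1137) ≈ 0.9147
After 'absent': P(author K) = 0.45·0.9147 / (0.45·0.9147 + 0.6·0.0853) ≈ 0.8894

0.8894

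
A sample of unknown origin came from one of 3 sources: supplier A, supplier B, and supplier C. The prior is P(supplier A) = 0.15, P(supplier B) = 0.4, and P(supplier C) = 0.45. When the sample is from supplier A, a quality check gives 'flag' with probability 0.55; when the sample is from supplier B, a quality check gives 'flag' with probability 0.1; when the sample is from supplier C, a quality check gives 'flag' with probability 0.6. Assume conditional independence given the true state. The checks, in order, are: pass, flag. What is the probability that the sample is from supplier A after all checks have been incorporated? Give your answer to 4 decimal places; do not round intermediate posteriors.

0.2050

Apply Bayes' rule sequentially, carrying P(supplier A) forward.
After 'pass': normaliser = 0.45·0.1500 + 0.9·0.4000 + 0.4·0.4500; P(supplier A) ≈ 0.1111, P(supplier B) ≈ 0.5926, P(supplier C) ≈ 0.2963
After 'flag': normaliser = 0.55·0.1111 + 0.1·0.5926 + 0.6·0.2963; P(supplier A) ≈ 0.2050, P(supplier B) ≈ 0.1988, P(supplier C) ≈ 0.5963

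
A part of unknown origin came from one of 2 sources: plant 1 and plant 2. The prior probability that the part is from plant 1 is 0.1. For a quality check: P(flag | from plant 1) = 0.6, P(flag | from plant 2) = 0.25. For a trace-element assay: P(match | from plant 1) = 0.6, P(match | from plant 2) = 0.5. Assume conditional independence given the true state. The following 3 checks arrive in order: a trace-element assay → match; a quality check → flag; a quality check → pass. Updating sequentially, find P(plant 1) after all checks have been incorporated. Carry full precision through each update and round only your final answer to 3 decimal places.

0.146

After a trace-element assay='match': P(plant 1) = 0.6·0.1000 / (0.6·0.1000 + 0.5·0.9000) ≈ 0.1176
After a quality check='flag': P(plant 1) = 0.6·0.1176 / (0.6·0.1176 + 0.25·0.8824) ≈ 0.2424
After a quality check='pass': P(plant 1) = 0.4·0.2424 / (0.4·0.2424 + 0.75·0.7576) ≈ 0.1458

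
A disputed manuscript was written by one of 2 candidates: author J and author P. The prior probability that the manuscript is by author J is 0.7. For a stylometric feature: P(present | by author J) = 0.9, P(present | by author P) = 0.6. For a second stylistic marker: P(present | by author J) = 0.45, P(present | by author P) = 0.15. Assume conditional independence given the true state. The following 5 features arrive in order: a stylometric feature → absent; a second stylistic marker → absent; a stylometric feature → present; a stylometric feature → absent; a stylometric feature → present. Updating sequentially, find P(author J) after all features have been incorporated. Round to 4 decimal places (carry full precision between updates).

0.1751

Each posterior becomes the prior for the next update.
After a stylometric feature='absent': P(author J) = 0.1·0.7000 / (0.1·0.7000 + 0.4·0.3000) ≈ 0.3684
After a second stylistic marker='absent': P(author J) = 0.55·0.3684 / (0.55·0.3684 + 0.85·0.6316) ≈ 0.2740
After a stylometric feature='present': P(author J) = 0.9·0.2740 / (0.9·0.2740 + 0.6·0.7260) ≈ 0.3615
After a stylometric feature='absent': P(author J) = 0.1·0.3615 / (0.1·0.3615 + 0.4·0.6385) ≈ 0.1240
After a stylometric feature='present': P(author J) = 0.9·0.1240 / (0.9·0.1240 + 0.6·0.8760) ≈ 0.1751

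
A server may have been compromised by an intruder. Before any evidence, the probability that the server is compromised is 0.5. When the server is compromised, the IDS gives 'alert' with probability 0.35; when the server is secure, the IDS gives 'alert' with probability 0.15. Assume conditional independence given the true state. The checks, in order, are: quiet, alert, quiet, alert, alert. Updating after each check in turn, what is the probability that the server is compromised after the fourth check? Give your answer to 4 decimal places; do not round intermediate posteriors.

0.7610

After 'quiet': P(compromised) = 0.65·0.5000 / (0.65·0.5000 + 0.85·0.5000) ≈ 0.4333
After 'alert': P(compromised) = 0.35·0.4333 / (0.35·0.4333 + 0.15·0.5667) ≈ 0.6408
After 'quiet': P(compromised) = 0.65·0.6408 / (0.65·0.6408 + 0.85·0.3592) ≈ 0.5771
After 'alert': P(compromised) = 0.35·0.5771 / (0.35·0.5771 + 0.15·0.4229) ≈ 0.7610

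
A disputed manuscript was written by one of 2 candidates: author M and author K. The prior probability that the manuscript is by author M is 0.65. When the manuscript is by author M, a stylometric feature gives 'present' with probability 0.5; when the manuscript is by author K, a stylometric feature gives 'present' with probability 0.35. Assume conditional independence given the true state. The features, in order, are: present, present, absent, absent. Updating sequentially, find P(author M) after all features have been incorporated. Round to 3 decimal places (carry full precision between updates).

After 'present': P(author M) = 0.5·0.6500 / (0.5·0.6500 + 0.35·0.3500) ≈ 0.7263
After 'present': P(author M) = 0.5·0.7263 / (0.5·0.7263 + 0.35·0.2737) ≈ 0.7912
After 'absent': P(author M) = 0.5·0.7912 / (0.5·0.7912 + 0.65·0.2088) ≈ 0.7446
After 'absent': P(author M) = 0.5·0.7446 / (0.5·0.7446 + 0.65·0.2554) ≈ 0.6916

0.692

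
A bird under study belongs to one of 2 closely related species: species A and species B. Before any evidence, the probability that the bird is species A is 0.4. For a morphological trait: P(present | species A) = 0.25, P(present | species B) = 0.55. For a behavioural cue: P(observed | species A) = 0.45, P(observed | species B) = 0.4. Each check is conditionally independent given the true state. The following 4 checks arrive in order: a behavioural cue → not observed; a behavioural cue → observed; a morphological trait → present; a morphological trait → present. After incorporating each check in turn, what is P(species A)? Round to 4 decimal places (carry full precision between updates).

0.1244

After a behavioural cue='not observed': P(species A) = 0.55·0.4000 / (0.55·0.4000 + 0.6·0.6000) ≈ 0.3793
After a behavioural cue='observed': P(species A) = 0.45·0.3793 / (0.45·0.3793 + 0.4·0.6207) ≈ 0.4074
After a morphological trait='present': P(species A) = 0.25·0.4074 / (0.25·0.4074 + 0.55·0.5926) ≈ 0.2381
After a morphological trait='present': P(species A) = 0.25·0.2381 / (0.25·0.2381 + 0.55·0.7619) ≈ 0.1244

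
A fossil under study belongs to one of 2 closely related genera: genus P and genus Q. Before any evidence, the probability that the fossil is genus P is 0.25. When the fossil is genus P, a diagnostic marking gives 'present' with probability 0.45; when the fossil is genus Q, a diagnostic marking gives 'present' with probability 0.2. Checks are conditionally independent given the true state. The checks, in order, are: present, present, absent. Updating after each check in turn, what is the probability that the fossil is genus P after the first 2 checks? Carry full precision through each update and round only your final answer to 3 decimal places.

0.628

After 'present': P(genus P) = 0.45·0.2500 / (0.45·0.2500 + 0.2·0.7500) ≈ 0.4286
After 'present': P(genus P) = 0.45·0.4286 / (0.45·0.4286 + 0.2·0.5714) ≈ 0.6279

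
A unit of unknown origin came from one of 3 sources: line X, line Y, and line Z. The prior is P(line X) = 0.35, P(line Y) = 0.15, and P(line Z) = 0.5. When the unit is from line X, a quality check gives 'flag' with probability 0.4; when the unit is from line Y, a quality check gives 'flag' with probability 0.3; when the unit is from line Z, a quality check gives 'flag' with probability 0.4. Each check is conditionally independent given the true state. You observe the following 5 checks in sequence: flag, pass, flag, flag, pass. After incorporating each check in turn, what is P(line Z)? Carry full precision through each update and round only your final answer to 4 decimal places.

0.5341

After 'flag': normaliser = 0.4·0.3500 + 0.3·0.1500 + 0.4·0.5000; P(line X) ≈ 0.3636, P(line Y) ≈ 0.1169, P(line Z) ≈ 0.5195
After 'pass': normaliser = 0.6·0.3636 + 0.7·0.1169 + 0.6·0.5195; P(line X) ≈ 0.3567, P(line Y) ≈ 0.1338, P(line Z) ≈ 0.5096
After 'flag': normaliser = 0.4·0.3567 + 0.3·0.1338 + 0.4·0.5096; P(line X) ≈ 0.3690, P(line Y) ≈ 0.1038, P(line Z) ≈ 0.5272
After 'flag': normaliser = 0.4·0.3690 + 0.3·0.1038 + 0.4·0.5272; P(line X) ≈ 0.3789, P(line Y) ≈ 0.0799, P(line Z) ≈ 0.5412
After 'pass': normaliser = 0.6·0.3789 + 0.7·0.0799 + 0.6·0.5412; P(line X) ≈ 0.3739, P(line Y) ≈ 0.0920, P(line Z) ≈ 0.5341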